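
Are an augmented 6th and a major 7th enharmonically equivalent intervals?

No

An augmented sixth spans 10 semitones; a major seventh spans 11.
The spans differ, so they are not enharmonic equivalents.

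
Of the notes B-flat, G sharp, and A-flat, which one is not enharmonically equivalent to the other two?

In 12-tone equal temperament, enharmonic equivalents share a pitch class. Bb is pitch class 10; G# is pitch class 8; Ab is pitch class 8.
G# and Ab share pitch class 8, while Bb is pitch class 10.

Bb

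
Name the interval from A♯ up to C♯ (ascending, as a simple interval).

minor third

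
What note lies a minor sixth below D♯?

A sixth below D lands on the letter F.
A minor sixth spans 8 semitones, so D# moves to pitch class 7. On the letter F that is F##.

F##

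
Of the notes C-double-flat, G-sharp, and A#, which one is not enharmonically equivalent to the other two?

In 12-tone equal temperament, enharmonic equivalents share a pitch class. Cbb is pitch class 10; G# is pitch class 8; A# is pitch class 10.
Cbb and A# share pitch class 10, while G# is pitch class 8.

G#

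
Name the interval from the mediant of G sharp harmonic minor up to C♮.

minor second

The mediant of G# harmonic minor is B.
B up to C: letters B→C make it a second; 1 semitone makes it minor.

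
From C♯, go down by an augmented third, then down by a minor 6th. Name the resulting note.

An augmented third down from C# is Ab (letter A, 5 semitones down).
A minor sixth down from Ab is C (letter C, 8 semitones down).

C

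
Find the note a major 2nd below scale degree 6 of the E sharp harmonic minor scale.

Scale degree 6 of E# harmonic minor is C#.
A major second (2 semitones) below C# lands on the letter B, giving B.

B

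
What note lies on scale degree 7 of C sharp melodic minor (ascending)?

Degree 7 takes the letter 6 steps above C, which is B.
In melodic minor (ascending), degree 7 sits 11 semitones above the tonic. C# + 11 semitones is pitch class 0, spelled on B as B#.

B#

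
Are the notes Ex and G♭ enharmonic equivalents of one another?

Yes

E## = pitch class 6 and Gb = pitch class 6 — the same pitch class, so they are enharmonic equivalents.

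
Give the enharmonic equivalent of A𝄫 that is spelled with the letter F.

F##

Plain F sits 2 semitones below Abb, so on the letter F the same pitch needs a double sharp: F##.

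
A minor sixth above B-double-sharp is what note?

B up a major sixth is G#, so the target letter is G.
From B##, a minor sixth is 8 semitones up: G##.

G##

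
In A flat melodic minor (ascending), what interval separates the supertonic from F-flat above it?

diminished fifth

The supertonic of Ab melodic minor (ascending) is Bb.
Bb up to Fb: letters B→F make it a fifth; 6 semitones makes it diminished.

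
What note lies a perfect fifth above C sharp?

G#

A fifth above C lands on the letter G.
A perfect fifth spans 7 semitones, so C# moves to pitch class 8. On the letter G that is G#.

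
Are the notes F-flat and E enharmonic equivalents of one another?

Yes

Fb = pitch class 4 and E = pitch class 4 — the same pitch class, so they are enharmonic equivalents.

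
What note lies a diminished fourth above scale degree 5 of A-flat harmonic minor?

Abb

Scale degree 5 of Ab harmonic minor is Eb.
A diminished fourth (4 semitones) above Eb lands on the letter A, giving Abb.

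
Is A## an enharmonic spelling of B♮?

Yes

A## = pitch class 11 and B = pitch class 11 — the same pitch class, so they are enharmonic equivalents.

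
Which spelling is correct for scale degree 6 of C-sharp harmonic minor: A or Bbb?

Each scale degree takes a distinct letter name. Degree 6 of a scale on C must use the letter A.
A and Bbb are enharmonically the same pitch, but only A uses the letter A, so it is the correct spelling here.

A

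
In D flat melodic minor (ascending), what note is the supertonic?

Eb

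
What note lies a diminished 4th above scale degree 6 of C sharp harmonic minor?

Scale degree 6 of C# harmonic minor is A.
A diminished fourth (4 semitones) above A lands on the letter D, giving Db.

Db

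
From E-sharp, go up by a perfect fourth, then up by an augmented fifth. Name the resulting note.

A perfect fourth up from E# is A# (letter A, 5 semitones up).
An augmented fifth up from A# is E## (letter E, 8 semitones up).

E##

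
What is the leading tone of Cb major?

Degree 7 takes the letter 6 steps above C, which is B.
In major, degree 7 sits 11 semitones above the tonic. Cb + 11 semitones is pitch class 10, spelled on B as Bb.

Bb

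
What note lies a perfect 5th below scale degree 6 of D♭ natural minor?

Ebb

Scale degree 6 of Db natural minor is Bbb.
A perfect fifth (7 semitones) below Bbb lands on the letter E, giving Ebb.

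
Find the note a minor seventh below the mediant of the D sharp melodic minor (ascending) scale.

The mediant of D# melodic minor (ascending) is F#.
A minor seventh (10 semitones) below F# lands on the letter G, giving G#.

G#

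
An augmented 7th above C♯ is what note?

B##

C up a major seventh is B, so the target letter is B.
From C#, an augmented seventh is 12 semitones up: B##.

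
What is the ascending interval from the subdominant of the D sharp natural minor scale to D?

The subdominant of D# natural minor is G#.
G# up to D: letters G→D make it a fifth; 6 semitones makes it diminished.

diminished fifth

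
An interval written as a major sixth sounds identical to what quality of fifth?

doubly augmented

A major sixth spans 9 semitones.
A fifth spanning 9 semitones is doubly augmented (the perfect fifth is 7).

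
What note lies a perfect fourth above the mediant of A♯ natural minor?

F#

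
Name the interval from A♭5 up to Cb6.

The letter names run A→C, a span of 2 letter steps, so the interval is some kind of third.
Ab to Cb is 3 semitones. A major third is 4, so 3 makes it minor.

minor third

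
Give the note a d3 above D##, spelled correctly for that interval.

D up a major third is F#, so the target letter is F.
From D##, a diminished third is 2 semitones up: F#.

F#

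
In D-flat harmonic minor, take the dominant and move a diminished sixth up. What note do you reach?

The dominant of Db harmonic minor is Ab.
A diminished sixth (7 semitones) above Ab lands on the letter F, giving Fbb.

Fbb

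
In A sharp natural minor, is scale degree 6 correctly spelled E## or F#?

Each scale degree takes a distinct letter name. Degree 6 of a scale on A must use the letter F.
F# and E## are enharmonically the same pitch, but only F# uses the letter F, so it is the correct spelling here.

F#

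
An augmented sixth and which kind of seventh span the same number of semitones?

An augmented sixth spans 10 semitones.
A seventh spanning 10 semitones is minor (the major seventh is 11).

minor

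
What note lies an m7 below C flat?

C down a major seventh is Db, so the target letter is D.
From Cb, a minor seventh is 10 semitones down: Db.

Db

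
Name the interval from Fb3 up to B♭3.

augmented fourth

The letter names run F→B, a span of 3 letter steps, so the interval is some kind of fourth.
Fb to Bb is 6 semitones. A perfect fourth is 5, so 6 makes it augmented.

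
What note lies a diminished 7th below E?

F##

A seventh below E lands on the letter F.
A diminished seventh spans 9 semitones, so E moves to pitch class 7. On the letter F that is F##.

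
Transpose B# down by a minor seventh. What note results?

C##

A seventh below B lands on the letter C.
A minor seventh spans 10 semitones, so B# moves to pitch class 2. On the letter C that is C##.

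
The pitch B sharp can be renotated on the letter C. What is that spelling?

Plain C sits at the same pitch as B#, so on the letter C the same pitch needs a natural: C.

C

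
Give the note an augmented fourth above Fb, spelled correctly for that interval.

Bb

A fourth above F lands on the letter B.
An augmented fourth spans 6 semitones, so Fb moves to pitch class 10. On the letter B that is Bb.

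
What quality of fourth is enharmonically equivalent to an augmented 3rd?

An augmented third spans 5 semitones.
A fourth spanning 5 semitones is perfect (the perfect fourth is 5).

perfect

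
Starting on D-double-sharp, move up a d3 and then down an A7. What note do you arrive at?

Gb

A diminished third up from D## is F# (letter F, 2 semitones up).
An augmented seventh down from F# is Gb (letter G, 12 semitones down).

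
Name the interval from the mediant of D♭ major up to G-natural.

major second

The mediant of Db major is F.
F up to G: letters F→G make it a second; 2 semitones makes it major.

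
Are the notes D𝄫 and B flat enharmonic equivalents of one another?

No

Dbb is pitch class 0; Bb is pitch class 10.
The pitch classes differ (0 vs. 10), so they are not enharmonic equivalents.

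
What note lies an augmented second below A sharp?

A down a major second is G, so the target letter is G.
From A#, an augmented second is 3 semitones down: G.

G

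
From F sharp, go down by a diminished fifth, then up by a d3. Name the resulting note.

D

A diminished fifth down from F# is B# (letter B, 6 semitones down).
A diminished third up from B# is D (letter D, 2 semitones up).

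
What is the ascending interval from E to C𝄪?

The letter names run E→C, a span of 5 letter steps, so the interval is some kind of sixth.
E to C## is 10 semitones. A major sixth is 9, so 10 makes it augmented.

augmented sixth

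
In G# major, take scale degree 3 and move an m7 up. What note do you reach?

A#

Scale degree 3 of G# major is B#.
A minor seventh (10 semitones) above B# lands on the letter A, giving A#.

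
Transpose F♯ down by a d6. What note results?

F down a major sixth is Ab, so the target letter is A.
From F#, a diminished sixth is 7 semitones down: A##.

A##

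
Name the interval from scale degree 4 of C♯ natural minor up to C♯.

Scale degree 4 of C# natural minor is F#.
F# up to C#: letters F→C make it a fifth; 7 semitones makes it perfect.

perfect fifth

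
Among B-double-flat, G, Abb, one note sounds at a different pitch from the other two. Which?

Bbb

In 12-tone equal temperament, enharmonic equivalents share a pitch class. Bbb is pitch class 9; G is pitch class 7; Abb is pitch class 7.
G and Abb share pitch class 7, while Bbb is pitch class 9.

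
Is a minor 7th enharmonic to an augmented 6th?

A minor seventh spans 10 semitones; an augmented sixth spans 10.
They are enharmonically equivalent.

Yes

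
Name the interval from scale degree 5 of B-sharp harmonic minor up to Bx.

augmented fourth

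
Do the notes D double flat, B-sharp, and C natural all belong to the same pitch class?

Yes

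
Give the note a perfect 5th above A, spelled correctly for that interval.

A fifth above A lands on the letter E.
A perfect fifth spans 7 semitones, so A moves to pitch class 4. On the letter E that is E.

E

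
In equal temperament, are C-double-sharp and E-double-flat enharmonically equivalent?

C## is pitch class 2; Ebb is pitch class 2.
All spellings map to pitch class 2, so they are enharmonically equivalent.

Yes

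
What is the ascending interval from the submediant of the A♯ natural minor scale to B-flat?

The submediant of A# natural minor is F#.
F# up to Bb: letters F→B make it a fourth; 4 semitones makes it diminished.

diminished fourth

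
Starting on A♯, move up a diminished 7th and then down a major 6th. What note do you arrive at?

A diminished seventh up from A# is G (letter G, 9 semitones up).
A major sixth down from G is Bb (letter B, 9 semitones down).

Bb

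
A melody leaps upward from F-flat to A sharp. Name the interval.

The letter names run F→A, a span of 2 letter steps, so the interval is some kind of third.
Fb to A# is 6 semitones. A major third is 4, so 6 makes it doubly augmented.

doubly augmented third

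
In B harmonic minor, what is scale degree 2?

Degree 2 takes the letter 1 step above B, which is C.
In harmonic minor, degree 2 sits 2 semitones above the tonic. B + 2 semitones is pitch class 1, spelled on C as C#.

C#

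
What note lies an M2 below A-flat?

Gb

A down a major second is G, so the target letter is G.
From Ab, a major second is 2 semitones down: Gb.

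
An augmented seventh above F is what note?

E#

F up a major seventh is E, so the target letter is E.
From F, an augmented seventh is 12 semitones up: E#.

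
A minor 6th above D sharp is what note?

A sixth above D lands on the letter B.
A minor sixth spans 8 semitones, so D# moves to pitch class 11. On the letter B that is B.

B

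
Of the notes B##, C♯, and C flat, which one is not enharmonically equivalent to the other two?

Cb

In 12-tone equal temperament, enharmonic equivalents share a pitch class. B## is pitch class 1; C# is pitch class 1; Cb is pitch class 11.
B## and C# share pitch class 1, while Cb is pitch class 11.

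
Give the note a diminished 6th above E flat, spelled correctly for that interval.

E up a major sixth is C#, so the target letter is C.
From Eb, a diminished sixth is 7 semitones up: Cbb.

Cbb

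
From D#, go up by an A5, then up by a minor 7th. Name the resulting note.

An augmented fifth up from D# is A## (letter A, 8 semitones up).
A minor seventh up from A## is G## (letter G, 10 semitones up).

G##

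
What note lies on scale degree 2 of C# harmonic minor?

Degree 2 takes the letter 1 step above C, which is D.
In harmonic minor, degree 2 sits 2 semitones above the tonic. C# + 2 semitones is pitch class 3, spelled on D as D#.

D#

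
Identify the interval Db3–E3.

augmented second

Counting letters D–E gives a second.
Db→E = 3 semitones, 1 wider than the major second (2), so augmented.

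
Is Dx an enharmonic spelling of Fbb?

No

Two spellings are enharmonically equivalent only if they share a pitch class.
Here D## → 4, Fbb → 3; 3 ≠ 4, so they are not.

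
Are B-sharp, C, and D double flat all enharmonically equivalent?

B# = pitch class 0 and C = pitch class 0 and Dbb = pitch class 0 — the same pitch class, so they are enharmonic equivalents.

Yes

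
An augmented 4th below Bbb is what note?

B down a perfect fourth is F#, so the target letter is F.
From Bbb, an augmented fourth is 6 semitones down: Fbb.

Fbb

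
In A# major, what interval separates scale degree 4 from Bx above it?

augmented sixth

Scale degree 4 of A# major is D#.
D# up to B##: letters D→B make it a sixth; 10 semitones makes it augmented.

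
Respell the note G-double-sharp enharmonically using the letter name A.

Plain A sits at the same pitch as G##, so on the letter A the same pitch needs a natural: A.

A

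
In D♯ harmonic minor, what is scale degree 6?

The D# harmonic minor scale runs D# E# F# G# A# B C##.
Degree 6 is B.

B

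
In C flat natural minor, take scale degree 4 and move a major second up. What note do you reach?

Gb

Scale degree 4 of Cb natural minor is Fb.
A major second (2 semitones) above Fb lands on the letter G, giving Gb.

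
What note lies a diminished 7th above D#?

C

D up a major seventh is C#, so the target letter is C.
From D#, a diminished seventh is 9 semitones up: C.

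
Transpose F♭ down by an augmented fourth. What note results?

F down a perfect fourth is C, so the target letter is C.
From Fb, an augmented fourth is 6 semitones down: Cbb.

Cbb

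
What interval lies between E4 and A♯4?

The letter names run E→A, a span of 3 letter steps, so the interval is some kind of fourth.
E to A# is 6 semitones. A perfect fourth is 5, so 6 makes it augmented.

augmented fourth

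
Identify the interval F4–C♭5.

The letter names run F→C, a span of 4 letter steps, so the interval is some kind of fifth.
F to Cb is 6 semitones. A perfect fifth is 7, so 6 makes it diminished.

diminished fifth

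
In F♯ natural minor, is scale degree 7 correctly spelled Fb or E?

Each scale degree takes a distinct letter name. Degree 7 of a scale on F must use the letter E.
E and Fb are enharmonically the same pitch, but only E uses the letter E, so it is the correct spelling here.

E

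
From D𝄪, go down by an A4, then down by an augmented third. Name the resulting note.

An augmented fourth down from D## is A# (letter A, 6 semitones down).
An augmented third down from A# is F (letter F, 5 semitones down).

F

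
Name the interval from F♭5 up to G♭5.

major second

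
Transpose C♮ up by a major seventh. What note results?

B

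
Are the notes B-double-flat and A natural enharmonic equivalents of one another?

Yes

Bbb is pitch class 9; A is pitch class 9.
All spellings map to pitch class 9, so they are enharmonically equivalent.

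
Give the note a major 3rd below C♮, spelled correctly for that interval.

Ab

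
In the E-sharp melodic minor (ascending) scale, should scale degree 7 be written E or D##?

D##

Each scale degree takes a distinct letter name. Degree 7 of a scale on E must use the letter D.
D## and E are enharmonically the same pitch, but only D## uses the letter D, so it is the correct spelling here.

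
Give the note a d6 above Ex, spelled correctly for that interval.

C#

A sixth above E lands on the letter C.
A diminished sixth spans 7 semitones, so E## moves to pitch class 1. On the letter C that is C#.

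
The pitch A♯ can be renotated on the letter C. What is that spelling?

Cbb

Plain C sits 2 semitones above A#, so on the letter C the same pitch needs a double flat: Cbb.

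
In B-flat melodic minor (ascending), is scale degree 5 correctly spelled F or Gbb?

Each scale degree takes a distinct letter name. Degree 5 of a scale on B must use the letter F.
F and Gbb are enharmonically the same pitch, but only F uses the letter F, so it is the correct spelling here.

F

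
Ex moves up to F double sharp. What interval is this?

minor second

The letter names run E→F, a span of 1 letter step, so the interval is some kind of second.
E## to F## is 1 semitone. A major second is 2, so 1 makes it minor.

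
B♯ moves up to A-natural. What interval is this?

The letter names run B→A, a span of 6 letter steps, so the interval is some kind of seventh.
B# to A is 9 semitones. A major seventh is 11, so 9 makes it diminished.

diminished seventh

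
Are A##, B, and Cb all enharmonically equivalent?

Yes

A## = pitch class 11 and B = pitch class 11 and Cb = pitch class 11 — the same pitch class, so they are enharmonic equivalents.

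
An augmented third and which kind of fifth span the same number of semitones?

doubly diminished

An augmented third spans 5 semitones.
A fifth spanning 5 semitones is doubly diminished (the perfect fifth is 7).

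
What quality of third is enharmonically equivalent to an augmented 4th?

doubly augmented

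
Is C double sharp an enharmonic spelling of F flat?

No

C## is pitch class 2; Fb is pitch class 4.
The pitch classes differ (2 vs. 4), so they are not enharmonic equivalents.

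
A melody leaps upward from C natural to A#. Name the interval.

augmented sixth

Counting letters C–D–E–F–G–A gives a sixth.
C→A# = 10 semitones, 1 wider than the major sixth (9), so augmented.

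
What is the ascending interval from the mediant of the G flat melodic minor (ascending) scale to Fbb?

The mediant of Gb melodic minor (ascending) is Bbb.
Bbb up to Fbb: letters B→F make it a fifth; 6 semitones makes it diminished.

diminished fifth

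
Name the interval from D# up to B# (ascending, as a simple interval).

Counting letters D–E–F–G–A–B gives a sixth.
D#→B# = 9 semitones, exactly the major sixth.

major sixth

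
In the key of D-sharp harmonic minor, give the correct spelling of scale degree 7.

C##

The D# harmonic minor scale runs D# E# F# G# A# B C##.
Degree 7 is C##.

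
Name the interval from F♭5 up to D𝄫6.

Counting letters F–G–A–B–C–D gives a sixth.
Fb→Dbb = 8 semitones, 1 narrower than the major sixth (9), so minor.

minor sixth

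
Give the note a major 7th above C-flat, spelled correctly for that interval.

Bb

A seventh above C lands on the letter B.
A major seventh spans 11 semitones, so Cb moves to pitch class 10. On the letter B that is Bb.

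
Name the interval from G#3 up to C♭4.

The letter names run G→C, a span of 3 letter steps, so the interval is some kind of fourth.
G# to Cb is 3 semitones. A perfect fourth is 5, so 3 makes it doubly diminished.

doubly diminished fourth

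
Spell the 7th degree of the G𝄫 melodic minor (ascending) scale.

Fb

Degree 7 takes the letter 6 steps above G, which is F.
In melodic minor (ascending), degree 7 sits 11 semitones above the tonic. Gbb + 11 semitones is pitch class 4, spelled on F as Fb.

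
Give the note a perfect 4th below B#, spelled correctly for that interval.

F##

A fourth below B lands on the letter F.
A perfect fourth spans 5 semitones, so B# moves to pitch class 7. On the letter F that is F##.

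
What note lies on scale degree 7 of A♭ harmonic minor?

The Ab harmonic minor scale runs Ab Bb Cb Db Eb Fb G.
Degree 7 is G.

G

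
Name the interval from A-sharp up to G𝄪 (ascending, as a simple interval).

Counting letters A–B–C–D–E–F–G gives a seventh.
A#→G## = 11 semitones, exactly the major seventh.

major seventh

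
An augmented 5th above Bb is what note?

F#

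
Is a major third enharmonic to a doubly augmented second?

Yes

A major third spans 4 semitones; a doubly augmented second spans 4.
They are enharmonically equivalent.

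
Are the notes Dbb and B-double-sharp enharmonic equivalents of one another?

No

Dbb is pitch class 0; B## is pitch class 1.
The pitch classes differ (0 vs. 1), so they are not enharmonic equivalents.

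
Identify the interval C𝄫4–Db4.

augmented second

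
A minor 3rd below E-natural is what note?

C#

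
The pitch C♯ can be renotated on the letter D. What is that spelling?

Db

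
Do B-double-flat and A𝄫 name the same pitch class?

No

Two spellings are enharmonically equivalent only if they share a pitch class.
Here Bbb → 9, Abb → 7; 7 ≠ 9, so they are not.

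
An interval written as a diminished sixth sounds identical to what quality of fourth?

A diminished sixth spans 7 semitones.
A fourth spanning 7 semitones is doubly augmented (the perfect fourth is 5).

doubly augmented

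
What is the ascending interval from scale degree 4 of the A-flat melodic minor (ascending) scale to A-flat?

perfect fifth

Scale degree 4 of Ab melodic minor (ascending) is Db.
Db up to Ab: letters D→A make it a fifth; 7 semitones makes it perfect.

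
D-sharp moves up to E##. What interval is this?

augmented second

Counting letters D–E gives a second.
D#→E## = 3 semitones, 1 wider than the major second (2), so augmented.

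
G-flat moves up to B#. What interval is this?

The letter names run G→B, a span of 2 letter steps, so the interval is some kind of third.
Gb to B# is 6 semitones. A major third is 4, so 6 makes it doubly augmented.

doubly augmented third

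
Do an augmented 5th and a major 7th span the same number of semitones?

An augmented fifth spans 8 semitones; a major seventh spans 11.
The spans differ, so they are not enharmonic equivalents.

No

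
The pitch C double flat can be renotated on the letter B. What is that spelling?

Bb

Plain B sits 1 semitone above Cbb, so on the letter B the same pitch needs a flat: Bb.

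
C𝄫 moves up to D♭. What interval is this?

The letter names run C→D, a span of 1 letter step, so the interval is some kind of second.
Cbb to Db is 3 semitones. A major second is 2, so 3 makes it augmented.

augmented second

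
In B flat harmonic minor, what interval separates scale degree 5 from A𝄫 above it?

Scale degree 5 of Bb harmonic minor is F.
F up to Abb: letters F→A make it a third; 2 semitones makes it diminished.

diminished third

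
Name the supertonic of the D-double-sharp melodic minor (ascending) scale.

E##

Degree 2 takes the letter 1 step above D, which is E.
In melodic minor (ascending), degree 2 sits 2 semitones above the tonic. D## + 2 semitones is pitch class 6, spelled on E as E##.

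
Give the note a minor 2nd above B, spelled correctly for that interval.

A second above B lands on the letter C.
A minor second spans 1 semitone, so B moves to pitch class 0. On the letter C that is C.

C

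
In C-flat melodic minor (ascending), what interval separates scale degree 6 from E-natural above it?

Scale degree 6 of Cb melodic minor (ascending) is Ab.
Ab up to E: letters A→E make it a fifth; 8 semitones makes it augmented.

augmented fifth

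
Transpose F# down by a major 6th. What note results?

A

A sixth below F lands on the letter A.
A major sixth spans 9 semitones, so F# moves to pitch class 9. On the letter A that is A.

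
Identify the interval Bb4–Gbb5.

Counting letters B–C–D–E–F–G gives a sixth.
Bb→Gbb = 7 semitones, 2 narrower than the major sixth (9), so diminished.

diminished sixth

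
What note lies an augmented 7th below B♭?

Cbb

A seventh below B lands on the letter C.
An augmented seventh spans 12 semitones, so Bb moves to pitch class 10. On the letter C that is Cbb.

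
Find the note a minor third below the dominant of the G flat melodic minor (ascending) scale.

Bb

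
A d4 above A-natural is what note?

Db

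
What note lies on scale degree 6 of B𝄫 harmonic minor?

Gbb

The Bbb harmonic minor scale runs Bbb Cb Dbb Ebb Fb Gbb Ab.
Degree 6 is Gbb.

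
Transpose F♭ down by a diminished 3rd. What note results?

D

F down a major third is Db, so the target letter is D.
From Fb, a diminished third is 2 semitones down: D.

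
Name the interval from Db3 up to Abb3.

Counting letters D–E–F–G–A gives a fifth.
Db→Abb = 6 semitones, 1 narrower than the perfect fifth (7), so diminished.

diminished fifth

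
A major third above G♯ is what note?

B#

G up a major third is B, so the target letter is B.
From G#, a major third is 4 semitones up: B#.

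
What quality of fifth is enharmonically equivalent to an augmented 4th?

An augmented fourth spans 6 semitones.
A fifth spanning 6 semitones is diminished (the perfect fifth is 7).

diminished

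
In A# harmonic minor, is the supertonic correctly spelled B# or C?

B#

Each scale degree takes a distinct letter name. Degree 2 of a scale on A must use the letter B.
B# and C are enharmonically the same pitch, but only B# uses the letter B, so it is the correct spelling here.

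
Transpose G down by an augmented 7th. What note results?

Abb

A seventh below G lands on the letter A.
An augmented seventh spans 12 semitones, so G moves to pitch class 7. On the letter A that is Abb.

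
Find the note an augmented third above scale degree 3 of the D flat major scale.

Scale degree 3 of Db major is F.
An augmented third (5 semitones) above F lands on the letter A, giving A#.

A#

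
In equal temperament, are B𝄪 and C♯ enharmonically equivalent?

Yes

B## is pitch class 1; C# is pitch class 1.
All spellings map to pitch class 1, so they are enharmonically equivalent.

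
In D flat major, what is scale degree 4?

Gb

Degree 4 takes the letter 3 steps above D, which is G.
In major, degree 4 sits 5 semitones above the tonic. Db + 5 semitones is pitch class 6, spelled on G as Gb.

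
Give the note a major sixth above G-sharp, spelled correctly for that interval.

A sixth above G lands on the letter E.
A major sixth spans 9 semitones, so G# moves to pitch class 5. On the letter E that is E#.

E#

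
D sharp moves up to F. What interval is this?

The letter names run D→F, a span of 2 letter steps, so the interval is some kind of third.
D# to F is 2 semitones. A major third is 4, so 2 makes it diminished.

diminished third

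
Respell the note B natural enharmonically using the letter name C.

Plain C sits 1 semitone above B, so on the letter C the same pitch needs a flat: Cb.

Cb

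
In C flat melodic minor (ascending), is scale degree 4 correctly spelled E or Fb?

Each scale degree takes a distinct letter name. Degree 4 of a scale on C must use the letter F.
Fb and E are enharmonically the same pitch, but only Fb uses the letter F, so it is the correct spelling here.

Fb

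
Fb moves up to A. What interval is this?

The letter names run F→A, a span of 2 letter steps, so the interval is some kind of third.
Fb to A is 5 semitones. A major third is 4, so 5 makes it augmented.

augmented third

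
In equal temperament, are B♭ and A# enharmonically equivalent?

Bb = pitch class 10 and A# = pitch class 10 — the same pitch class, so they are enharmonic equivalents.

Yes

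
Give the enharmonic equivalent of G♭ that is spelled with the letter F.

Gb is pitch class 6. The letter F alone is pitch class 5.
To reach pitch class 6 from F requires an offset of +1 semitone, i.e. sharp: F#.

F#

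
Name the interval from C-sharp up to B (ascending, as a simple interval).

minor seventh

Counting letters C–D–E–F–G–A–B gives a seventh.
C#→B = 10 semitones, 1 narrower than the major seventh (11), so minor.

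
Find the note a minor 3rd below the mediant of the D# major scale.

D##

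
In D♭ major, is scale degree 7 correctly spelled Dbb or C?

C

Each scale degree takes a distinct letter name. Degree 7 of a scale on D must use the letter C.
C and Dbb are enharmonically the same pitch, but only C uses the letter C, so it is the correct spelling here.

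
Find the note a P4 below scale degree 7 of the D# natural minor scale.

Scale degree 7 of D# natural minor is C#.
A perfect fourth (5 semitones) below C# lands on the letter G, giving G#.

G#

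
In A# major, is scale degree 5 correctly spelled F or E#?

E#

Each scale degree takes a distinct letter name. Degree 5 of a scale on A must use the letter E.
E# and F are enharmonically the same pitch, but only E# uses the letter E, so it is the correct spelling here.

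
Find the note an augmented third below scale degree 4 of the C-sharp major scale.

Scale degree 4 of C# major is F#.
An augmented third (5 semitones) below F# lands on the letter D, giving Db.

Db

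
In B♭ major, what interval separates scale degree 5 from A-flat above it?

Scale degree 5 of Bb major is F.
F up to Ab: letters F→A make it a third; 3 semitones makes it minor.

minor third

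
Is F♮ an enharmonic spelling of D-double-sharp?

No

Two spellings are enharmonically equivalent only if they share a pitch class.
Here F → 5, D## → 4; 4 ≠ 5, so they are not.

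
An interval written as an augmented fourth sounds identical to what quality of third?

An augmented fourth spans 6 semitones.
A third spanning 6 semitones is doubly augmented (the major third is 4).

doubly augmented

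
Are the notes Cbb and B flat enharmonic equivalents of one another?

Yes

Cbb = pitch class 10 and Bb = pitch class 10 — the same pitch class, so they are enharmonic equivalents.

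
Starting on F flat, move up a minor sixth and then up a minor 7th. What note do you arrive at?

Cbb

A minor sixth up from Fb is Dbb (letter D, 8 semitones up).
A minor seventh up from Dbb is Cbb (letter C, 10 semitones up).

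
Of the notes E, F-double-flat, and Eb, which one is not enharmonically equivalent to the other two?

In 12-tone equal temperament, enharmonic equivalents share a pitch class. E is pitch class 4; Fbb is pitch class 3; Eb is pitch class 3.
Fbb and Eb share pitch class 3, while E is pitch class 4.

E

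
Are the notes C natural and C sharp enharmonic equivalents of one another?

No

C is pitch class 0; C# is pitch class 1.
The pitch classes differ (0 vs. 1), so they are not enharmonic equivalents.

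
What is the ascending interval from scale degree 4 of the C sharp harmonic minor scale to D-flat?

diminished sixth

Scale degree 4 of C# harmonic minor is F#.
F# up to Db: letters F→D make it a sixth; 7 semitones makes it diminished.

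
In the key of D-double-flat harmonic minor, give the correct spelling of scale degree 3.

Degree 3 takes the letter 2 steps above D, which is F.
In harmonic minor, degree 3 sits 3 semitones above the tonic. Dbb + 3 semitones is pitch class 3, spelled on F as Fbb.

Fbb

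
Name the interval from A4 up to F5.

minor sixth

The letter names run A→F, a span of 5 letter steps, so the interval is some kind of sixth.
A to F is 8 semitones. A major sixth is 9, so 8 makes it minor.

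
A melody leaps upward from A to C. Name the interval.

Counting letters A–B–C gives a third.
A→C = 3 semitones, 1 narrower than the major third (4), so minor.

minor third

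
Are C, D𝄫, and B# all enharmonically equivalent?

C is pitch class 0; Dbb is pitch class 0; B# is pitch class 0.
All spellings map to pitch class 0, so they are enharmonically equivalent.

Yes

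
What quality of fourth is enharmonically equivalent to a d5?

augmented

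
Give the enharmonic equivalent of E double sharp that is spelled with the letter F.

F#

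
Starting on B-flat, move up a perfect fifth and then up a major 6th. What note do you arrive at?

D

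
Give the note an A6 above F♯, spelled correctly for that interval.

D##

F up a major sixth is D, so the target letter is D.
From F#, an augmented sixth is 10 semitones up: D##.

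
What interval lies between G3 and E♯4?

Counting letters G–A–B–C–D–E gives a sixth.
G→E# = 10 semitones, 1 wider than the major sixth (9), so augmented.

augmented sixth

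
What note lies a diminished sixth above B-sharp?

B up a major sixth is G#, so the target letter is G.
From B#, a diminished sixth is 7 semitones up: G.

G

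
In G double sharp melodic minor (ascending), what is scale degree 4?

Degree 4 takes the letter 3 steps above G, which is C.
In melodic minor (ascending), degree 4 sits 5 semitones above the tonic. G## + 5 semitones is pitch class 2, spelled on C as C##.

C##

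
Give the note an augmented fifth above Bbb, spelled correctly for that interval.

F

B up a perfect fifth is F#, so the target letter is F.
From Bbb, an augmented fifth is 8 semitones up: F.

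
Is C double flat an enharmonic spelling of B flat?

Cbb is pitch class 10; Bb is pitch class 10.
All spellings map to pitch class 10, so they are enharmonically equivalent.

Yes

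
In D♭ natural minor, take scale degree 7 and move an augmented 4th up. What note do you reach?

Scale degree 7 of Db natural minor is Cb.
An augmented fourth (6 semitones) above Cb lands on the letter F, giving F.

F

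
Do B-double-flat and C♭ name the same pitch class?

Bbb is pitch class 9; Cb is pitch class 11.
The pitch classes differ (9 vs. 11), so they are not enharmonic equivalents.

No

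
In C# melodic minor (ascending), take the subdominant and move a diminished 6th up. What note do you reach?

Db

The subdominant of C# melodic minor (ascending) is F#.
A diminished sixth (7 semitones) above F# lands on the letter D, giving Db.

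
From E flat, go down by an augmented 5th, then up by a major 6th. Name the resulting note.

Fb

An augmented fifth down from Eb is Abb (letter A, 8 semitones down).
A major sixth up from Abb is Fb (letter F, 9 semitones up).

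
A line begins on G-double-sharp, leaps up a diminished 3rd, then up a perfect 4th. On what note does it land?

E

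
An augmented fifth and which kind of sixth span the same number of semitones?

An augmented fifth spans 8 semitones.
A sixth spanning 8 semitones is minor (the major sixth is 9).

minor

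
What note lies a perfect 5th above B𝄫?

Fb

A fifth above B lands on the letter F.
A perfect fifth spans 7 semitones, so Bbb moves to pitch class 4. On the letter F that is Fb.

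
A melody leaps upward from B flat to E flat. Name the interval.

perfect fourth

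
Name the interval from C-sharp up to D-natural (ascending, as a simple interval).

Counting letters C–D gives a second.
C#→D = 1 semitone, 1 narrower than the major second (2), so minor.

minor second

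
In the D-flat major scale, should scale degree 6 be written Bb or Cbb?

Each scale degree takes a distinct letter name. Degree 6 of a scale on D must use the letter B.
Bb and Cbb are enharmonically the same pitch, but only Bb uses the letter B, so it is the correct spelling here.

Bb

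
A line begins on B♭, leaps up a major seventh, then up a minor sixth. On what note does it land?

F

A major seventh up from Bb is A (letter A, 11 semitones up).
A minor sixth up from A is F (letter F, 8 semitones up).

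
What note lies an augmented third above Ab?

C#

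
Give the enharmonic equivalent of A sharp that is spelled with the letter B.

Plain B sits 1 semitone above A#, so on the letter B the same pitch needs a flat: Bb.

Bb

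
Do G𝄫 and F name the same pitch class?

Yes

Gbb is pitch class 5; F is pitch class 5.
All spellings map to pitch class 5, so they are enharmonically equivalent.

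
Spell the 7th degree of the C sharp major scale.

The C# major scale runs C# D# E# F# G# A# B#.
Degree 7 is B#.

B#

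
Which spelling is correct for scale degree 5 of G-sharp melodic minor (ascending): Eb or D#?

D#

Each scale degree takes a distinct letter name. Degree 5 of a scale on G must use the letter D.
D# and Eb are enharmonically the same pitch, but only D# uses the letter D, so it is the correct spelling here.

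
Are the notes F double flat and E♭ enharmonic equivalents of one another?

Yes

Fbb = pitch class 3 and Eb = pitch class 3 — the same pitch class, so they are enharmonic equivalents.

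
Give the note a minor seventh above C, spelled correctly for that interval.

Bb

C up a major seventh is B, so the target letter is B.
From C, a minor seventh is 10 semitones up: Bb.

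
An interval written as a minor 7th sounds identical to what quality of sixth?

augmented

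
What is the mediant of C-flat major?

Degree 3 takes the letter 2 steps above C, which is E.
In major, degree 3 sits 4 semitones above the tonic. Cb + 4 semitones is pitch class 3, spelled on E as Eb.

Eb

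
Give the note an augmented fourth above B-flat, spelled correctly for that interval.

E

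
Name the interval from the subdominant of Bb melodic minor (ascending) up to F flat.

minor second

The subdominant of Bb melodic minor (ascending) is Eb.
Eb up to Fb: letters E→F make it a second; 1 semitone makes it minor.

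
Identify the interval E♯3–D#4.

minor seventh

Counting letters E–F–G–A–B–C–D gives a seventh.
E#→D# = 10 semitones, 1 narrower than the major seventh (11), so minor.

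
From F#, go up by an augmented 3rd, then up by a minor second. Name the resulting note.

An augmented third up from F# is A## (letter A, 5 semitones up).
A minor second up from A## is B# (letter B, 1 semitone up).

B#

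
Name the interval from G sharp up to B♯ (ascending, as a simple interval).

major third

The letter names run G→B, a span of 2 letter steps, so the interval is some kind of third.
G# to B# is 4 semitones. A major third is 4, so 4 makes it major.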